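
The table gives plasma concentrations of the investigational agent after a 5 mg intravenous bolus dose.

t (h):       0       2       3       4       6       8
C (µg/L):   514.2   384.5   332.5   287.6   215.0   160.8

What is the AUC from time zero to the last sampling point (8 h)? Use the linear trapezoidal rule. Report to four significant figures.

AUC = 2446 µg/L·h

Trapezoidal AUC_0→8:
  [0→2]: (514.2+384.5)/2 × 2 = 898.7
  [2→3]: (384.5+332.5)/2 × 1 = 358.5
  [3→4]: (332.5+287.6)/2 × 1 = 310.05
  [4→6]: (287.6+215.0)/2 × 2 = 502.6
  [6→8]: (215.0+160.8)/2 × 2 = 375.8
  Sum = 2445.65 µg/L·h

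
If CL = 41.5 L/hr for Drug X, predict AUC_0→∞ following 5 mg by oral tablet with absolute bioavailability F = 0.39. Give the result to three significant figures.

AUC_0→∞ = F × Dose / CL
        = 0.39 × 5 / 41.5 = 0.046988 mg/L·hr

AUC = 0.0470 mg/L·hr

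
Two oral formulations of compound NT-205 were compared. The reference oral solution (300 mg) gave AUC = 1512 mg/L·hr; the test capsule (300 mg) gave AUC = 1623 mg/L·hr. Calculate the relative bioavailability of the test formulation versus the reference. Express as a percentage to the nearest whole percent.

F_rel = 107%

F_rel = (AUC_test/D_test) / (AUC_ref/D_ref)
      = (1623/300) / (1512/300)
      = 5.41 / 5.04 = 1.0734 = 107.34%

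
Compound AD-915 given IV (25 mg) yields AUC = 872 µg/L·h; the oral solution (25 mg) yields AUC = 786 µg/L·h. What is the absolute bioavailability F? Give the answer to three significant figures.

F = (AUC_ev / D_ev) / (AUC_iv / D_iv)
  = (786/25) / (872/25)
  = 31.44 / 34.88 = 0.9014

F = 0.901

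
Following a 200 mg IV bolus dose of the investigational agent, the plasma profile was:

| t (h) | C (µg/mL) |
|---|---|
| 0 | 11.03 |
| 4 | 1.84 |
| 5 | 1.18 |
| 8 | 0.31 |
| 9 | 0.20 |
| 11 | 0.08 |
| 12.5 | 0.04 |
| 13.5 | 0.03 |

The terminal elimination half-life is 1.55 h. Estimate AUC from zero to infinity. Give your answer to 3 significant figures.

AUC = 30.2 µg/mL·h

Trapezoidal AUC_0→13.5:
  [0→4]: (11.03+1.84)/2 × 4 = 25.74
  [4→5]: (1.84+1.18)/2 × 1 = 1.51
  [5→8]: (1.18+0.31)/2 × 3 = 2.235
  [8→9]: (0.31+0.20)/2 × 1 = 0.255
  [9→11]: (0.20+0.08)/2 × 2 = 0.28
  [11→12.5]: (0.08+0.04)/2 × 1.5 = 0.09
  [12.5→13.5]: (0.04+0.03)/2 × 1 = 0.035
  Sum = 30.145 µg/mL·h
k_e = ln2 / t½ = 0.693147 / 1.55 = 0.4472 h^-1
Extrapolated tail: C_last / k_e = 0.03 / 0.4472 = 0.067
AUC_0→∞ = 30.145 + 0.067 = 30.212 µg/mL·h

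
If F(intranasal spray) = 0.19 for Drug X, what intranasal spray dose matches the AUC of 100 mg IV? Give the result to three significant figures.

D_intranasal = 526 mg

For equal systemic exposure: F × D_ev = D_iv
D_ev = D_iv / F = 100 / 0.19 = 526.316 mg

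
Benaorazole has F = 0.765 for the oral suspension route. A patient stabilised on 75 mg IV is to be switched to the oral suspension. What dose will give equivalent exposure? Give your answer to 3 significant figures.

For equal systemic exposure: F × D_ev = D_iv
D_ev = D_iv / F = 75 / 0.765 = 98.0392 mg

D_oral = 98.0 mg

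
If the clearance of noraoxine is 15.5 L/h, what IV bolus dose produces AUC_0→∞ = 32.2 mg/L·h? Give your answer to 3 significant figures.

Dose_iv = CL × AUC_0→∞
     = 15.5 × 32.2 = 499.1 mg

Dose = 499 mg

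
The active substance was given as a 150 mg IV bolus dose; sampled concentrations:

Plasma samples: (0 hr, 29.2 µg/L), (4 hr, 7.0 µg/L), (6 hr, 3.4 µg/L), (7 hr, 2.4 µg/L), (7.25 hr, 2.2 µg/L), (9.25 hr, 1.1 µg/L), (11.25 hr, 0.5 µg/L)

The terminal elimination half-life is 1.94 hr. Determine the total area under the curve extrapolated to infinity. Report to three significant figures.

Trapezoidal AUC_0→11.25:
  [0→4]: (29.2+7.0)/2 × 4 = 72.4
  [4→6]: (7.0+3.4)/2 × 2 = 10.4
  [6→7]: (3.4+2.4)/2 × 1 = 2.9
  [7→7.25]: (2.4+2.2)/2 × 0.25 = 0.575
  [7.25→9.25]: (2.2+1.1)/2 × 2 = 3.3
  [9.25→11.25]: (1.1+0.5)/2 × 2 = 1.6
  Sum = 91.175 µg/L·hr
k_e = ln2 / t½ = 0.693147 / 1.94 = 0.3573 hr^-1
Extrapolated tail: C_last / k_e = 0.5 / 0.3573 = 1.399
AUC_0→∞ = 91.175 + 1.399 = 92.574 µg/L·hr

AUC = 92.6 µg/L·hr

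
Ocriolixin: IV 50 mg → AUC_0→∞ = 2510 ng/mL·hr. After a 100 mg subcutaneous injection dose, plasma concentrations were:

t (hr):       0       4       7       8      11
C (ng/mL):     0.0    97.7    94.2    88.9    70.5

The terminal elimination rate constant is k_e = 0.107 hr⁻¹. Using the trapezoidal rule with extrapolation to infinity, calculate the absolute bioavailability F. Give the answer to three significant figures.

Trapezoidal AUC_0→11 (subcutaneous injection):
  [0→4]: (0.0+97.7)/2 × 4 = 195.4
  [4→7]: (97.7+94.2)/2 × 3 = 287.85
  [7→8]: (94.2+88.9)/2 × 1 = 91.55
  [8→11]: (88.9+70.5)/2 × 3 = 239.1
  Sum = 813.9 ng/mL·hr
Tail: C_last/k_e = 70.5/0.107 = 658.879
AUC_0→∞ (subcutaneous injection) = 813.9 + 658.879 = 1472.779 ng/mL·hr
F = (AUC_ev/D_ev)/(AUC_iv/D_iv) = (1472.779/100)/(2510/50) = 14.72779/50.2 = 0.2934

F = 0.293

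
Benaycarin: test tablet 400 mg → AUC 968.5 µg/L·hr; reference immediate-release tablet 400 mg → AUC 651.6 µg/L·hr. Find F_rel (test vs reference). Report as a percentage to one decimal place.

F_rel = (AUC_test/D_test) / (AUC_ref/D_ref)
      = (968.5/400) / (651.6/400)
      = 2.42125 / 1.629 = 1.4863 = 148.63%

F_rel = 148.6%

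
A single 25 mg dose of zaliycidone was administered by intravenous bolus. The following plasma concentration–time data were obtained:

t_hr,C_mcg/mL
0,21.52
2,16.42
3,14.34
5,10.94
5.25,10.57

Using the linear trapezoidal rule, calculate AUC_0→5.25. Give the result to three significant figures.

Trapezoidal AUC_0→5.25:
  [0→2]: (21.52+16.42)/2 × 2 = 37.94
  [2→3]: (16.42+14.34)/2 × 1 = 15.38
  [3→5]: (14.34+10.94)/2 × 2 = 25.28
  [5→5.25]: (10.94+10.57)/2 × 0.25 = 2.68875
  Sum = 81.28875 mcg/mL·hr

AUC = 81.3 mcg/mL·hr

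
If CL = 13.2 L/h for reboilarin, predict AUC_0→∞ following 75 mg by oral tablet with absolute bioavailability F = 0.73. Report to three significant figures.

AUC = 4.15 mg/L·h

AUC_0→∞ = F × Dose / CL
        = 0.73 × 75 / 13.2 = 4.14773 mg/L·h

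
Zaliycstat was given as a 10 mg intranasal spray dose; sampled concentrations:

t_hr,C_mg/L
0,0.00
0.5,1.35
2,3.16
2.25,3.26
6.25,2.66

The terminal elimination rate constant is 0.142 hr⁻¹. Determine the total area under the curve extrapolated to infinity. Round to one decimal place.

Trapezoidal AUC_0→6.25:
  [0→0.5]: (0.00+1.35)/2 × 0.5 = 0.3375
  [0.5→2]: (1.35+3.16)/2 × 1.5 = 3.3825
  [2→2.25]: (3.16+3.26)/2 × 0.25 = 0.8025
  [2.25→6.25]: (3.26+2.66)/2 × 4 = 11.84
  Sum = 16.3625 mg/L·hr
Extrapolated tail: C_last / k_e = 2.66 / 0.142 = 18.732
AUC_0→∞ = 16.3625 + 18.732 = 35.0945 mg/L·hr

AUC = 35.1 mg/L·hr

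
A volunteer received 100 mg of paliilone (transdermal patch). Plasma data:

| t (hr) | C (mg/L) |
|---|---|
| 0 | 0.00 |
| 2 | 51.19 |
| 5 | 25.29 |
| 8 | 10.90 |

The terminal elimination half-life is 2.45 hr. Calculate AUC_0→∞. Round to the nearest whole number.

AUC = 259 mg/L·hr

Trapezoidal AUC_0→8:
  [0→2]: (0.00+51.19)/2 × 2 = 51.19
  [2→5]: (51.19+25.29)/2 × 3 = 114.72
  [5→8]: (25.29+10.90)/2 × 3 = 54.285
  Sum = 220.195 mg/L·hr
k_e = ln2 / t½ = 0.693147 / 2.45 = 0.2829 hr^-1
Extrapolated tail: C_last / k_e = 10.90 / 0.2829 = 38.530
AUC_0→∞ = 220.195 + 38.530 = 258.725 mg/L·hr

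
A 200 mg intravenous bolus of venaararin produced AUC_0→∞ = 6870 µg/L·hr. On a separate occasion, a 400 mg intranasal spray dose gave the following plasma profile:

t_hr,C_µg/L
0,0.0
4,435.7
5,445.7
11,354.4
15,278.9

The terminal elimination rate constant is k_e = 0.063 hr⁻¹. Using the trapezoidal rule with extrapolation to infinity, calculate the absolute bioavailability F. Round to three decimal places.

F = 0.685

Trapezoidal AUC_0→15 (intranasal spray):
  [0→4]: (0.0+435.7)/2 × 4 = 871.4
  [4→5]: (435.7+445.7)/2 × 1 = 440.7
  [5→11]: (445.7+354.4)/2 × 6 = 2400.3
  [11→15]: (354.4+278.9)/2 × 4 = 1266.6
  Sum = 4979.0 µg/L·hr
Tail: C_last/k_e = 278.9/0.063 = 4426.984
AUC_0→∞ (intranasal spray) = 4979.0 + 4426.984 = 9405.984 µg/L·hr
F = (AUC_ev/D_ev)/(AUC_iv/D_iv) = (9405.984/400)/(6870/200) = 23.51496/34.35 = 0.6846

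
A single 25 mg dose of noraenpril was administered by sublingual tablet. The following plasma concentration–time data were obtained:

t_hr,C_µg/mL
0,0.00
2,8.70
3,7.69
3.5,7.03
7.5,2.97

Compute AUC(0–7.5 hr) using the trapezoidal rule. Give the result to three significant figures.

AUC = 40.6 µg/mL·hr

Trapezoidal AUC_0→7.5:
  [0→2]: (0.00+8.70)/2 × 2 = 8.7
  [2→3]: (8.70+7.69)/2 × 1 = 8.195
  [3→3.5]: (7.69+7.03)/2 × 0.5 = 3.68
  [3.5→7.5]: (7.03+2.97)/2 × 4 = 20.0
  Sum = 40.575 µg/mL·hr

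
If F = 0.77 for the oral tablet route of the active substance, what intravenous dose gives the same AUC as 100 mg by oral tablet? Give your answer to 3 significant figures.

D_iv = 77.0 mg

Systemic exposure from an extravascular dose = F × D_ev, so the equivalent IV dose is F × D_ev.
D_iv = F × D_ev = 0.77 × 100 = 77 mg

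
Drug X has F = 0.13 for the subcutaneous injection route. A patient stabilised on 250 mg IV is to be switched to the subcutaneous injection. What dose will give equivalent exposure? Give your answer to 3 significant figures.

For equal systemic exposure: F × D_ev = D_iv
D_ev = D_iv / F = 250 / 0.13 = 1923.08 mg

D_subcutaneous = 1920 mg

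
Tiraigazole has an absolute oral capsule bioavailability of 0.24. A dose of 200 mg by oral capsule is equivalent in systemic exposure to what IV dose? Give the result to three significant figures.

D_iv = 48.0 mg

Systemic exposure from an extravascular dose = F × D_ev, so the equivalent IV dose is F × D_ev.
D_iv = F × D_ev = 0.24 × 200 = 48 mg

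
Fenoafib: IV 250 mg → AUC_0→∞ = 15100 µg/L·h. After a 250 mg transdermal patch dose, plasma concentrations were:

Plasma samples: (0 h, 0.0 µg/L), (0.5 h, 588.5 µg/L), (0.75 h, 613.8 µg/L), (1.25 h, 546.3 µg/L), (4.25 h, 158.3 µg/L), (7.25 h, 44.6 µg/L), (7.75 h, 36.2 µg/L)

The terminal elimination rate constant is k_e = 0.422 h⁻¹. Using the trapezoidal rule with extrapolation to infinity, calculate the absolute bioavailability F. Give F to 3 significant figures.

Trapezoidal AUC_0→7.75 (transdermal patch):
  [0→0.5]: (0.0+588.5)/2 × 0.5 = 147.125
  [0.5→0.75]: (588.5+613.8)/2 × 0.25 = 150.2875
  [0.75→1.25]: (613.8+546.3)/2 × 0.5 = 290.025
  [1.25→4.25]: (546.3+158.3)/2 × 3 = 1056.9
  [4.25→7.25]: (158.3+44.6)/2 × 3 = 304.35
  [7.25→7.75]: (44.6+36.2)/2 × 0.5 = 20.2
  Sum = 1968.8875 µg/L·h
Tail: C_last/k_e = 36.2/0.422 = 85.782
AUC_0→∞ (transdermal patch) = 1968.8875 + 85.782 = 2054.6695 µg/L·h
F = (AUC_ev/D_ev)/(AUC_iv/D_iv) = (2054.6695/250)/(15100/250) = 8.218678/60.4 = 0.1361

F = 0.136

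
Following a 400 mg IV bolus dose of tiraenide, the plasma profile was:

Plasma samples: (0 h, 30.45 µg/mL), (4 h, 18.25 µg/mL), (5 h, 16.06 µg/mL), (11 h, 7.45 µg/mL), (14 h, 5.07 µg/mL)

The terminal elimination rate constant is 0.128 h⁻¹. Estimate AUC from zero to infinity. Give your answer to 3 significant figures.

Trapezoidal AUC_0→14:
  [0→4]: (30.45+18.25)/2 × 4 = 97.4
  [4→5]: (18.25+16.06)/2 × 1 = 17.155
  [5→11]: (16.06+7.45)/2 × 6 = 70.53
  [11→14]: (7.45+5.07)/2 × 3 = 18.78
  Sum = 203.865 µg/mL·h
Extrapolated tail: C_last / k_e = 5.07 / 0.128 = 39.609
AUC_0→∞ = 203.865 + 39.609 = 243.474 µg/mL·h

AUC = 243 µg/mL·h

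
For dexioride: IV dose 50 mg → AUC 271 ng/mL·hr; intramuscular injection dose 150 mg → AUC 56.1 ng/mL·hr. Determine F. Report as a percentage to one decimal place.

F = 6.9%

F = (AUC_ev / D_ev) / (AUC_iv / D_iv)
  = (56.1/150) / (271/50)
  = 0.374 / 5.42 = 0.0690
  = 6.90%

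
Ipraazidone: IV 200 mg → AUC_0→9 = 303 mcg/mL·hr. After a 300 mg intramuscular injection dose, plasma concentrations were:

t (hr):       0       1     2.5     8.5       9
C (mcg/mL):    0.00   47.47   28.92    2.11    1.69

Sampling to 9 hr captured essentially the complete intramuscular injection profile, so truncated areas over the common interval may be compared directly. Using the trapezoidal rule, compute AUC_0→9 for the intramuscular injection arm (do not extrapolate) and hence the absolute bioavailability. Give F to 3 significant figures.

F = 0.385

Trapezoidal AUC_0→9 (intramuscular injection):
  [0→1]: (0.00+47.47)/2 × 1 = 23.735
  [1→2.5]: (47.47+28.92)/2 × 1.5 = 57.2925
  [2.5→8.5]: (28.92+2.11)/2 × 6 = 93.09
  [8.5→9]: (2.11+1.69)/2 × 0.5 = 0.95
  Sum = 175.0675 mcg/mL·hr
F = (AUC_ev/D_ev)/(AUC_iv/D_iv) = (175.0675/300)/(303/200) = 0.583558/1.515 = 0.3852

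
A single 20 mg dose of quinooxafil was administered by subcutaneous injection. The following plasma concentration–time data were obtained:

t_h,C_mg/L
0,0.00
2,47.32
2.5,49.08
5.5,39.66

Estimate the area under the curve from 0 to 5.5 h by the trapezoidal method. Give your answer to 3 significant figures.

Trapezoidal AUC_0→5.5:
  [0→2]: (0.00+47.32)/2 × 2 = 47.32
  [2→2.5]: (47.32+49.08)/2 × 0.5 = 24.1
  [2.5→5.5]: (49.08+39.66)/2 × 3 = 133.11
  Sum = 204.53 mg/L·h

AUC = 205 mg/L·h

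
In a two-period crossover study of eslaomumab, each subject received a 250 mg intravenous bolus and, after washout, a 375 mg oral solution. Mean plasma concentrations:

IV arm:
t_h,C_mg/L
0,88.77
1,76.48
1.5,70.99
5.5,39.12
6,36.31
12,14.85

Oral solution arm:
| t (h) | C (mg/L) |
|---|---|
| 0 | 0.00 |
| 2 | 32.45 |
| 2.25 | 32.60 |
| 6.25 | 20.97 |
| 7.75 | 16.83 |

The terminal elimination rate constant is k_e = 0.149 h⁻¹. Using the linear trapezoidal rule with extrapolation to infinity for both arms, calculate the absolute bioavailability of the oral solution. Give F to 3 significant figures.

Trapezoidal AUC_0→12 (IV):
  [0→1]: (88.77+76.48)/2 × 1 = 82.625
  [1→1.5]: (76.48+70.99)/2 × 0.5 = 36.8675
  [1.5→5.5]: (70.99+39.12)/2 × 4 = 220.22
  [5.5→6]: (39.12+36.31)/2 × 0.5 = 18.8575
  [6→12]: (36.31+14.85)/2 × 6 = 153.48
  Sum = 512.05 mg/L·h
IV tail: 14.85/0.149 = 99.664; AUC_iv,0→∞ = 512.05 + 99.664 = 611.714 mg/L·h
Trapezoidal AUC_0→7.75 (oral solution):
  [0→2]: (0.00+32.45)/2 × 2 = 32.45
  [2→2.25]: (32.45+32.60)/2 × 0.25 = 8.13125
  [2.25→6.25]: (32.60+20.97)/2 × 4 = 107.14
  [6.25→7.75]: (20.97+16.83)/2 × 1.5 = 28.35
  Sum = 176.07125 mg/L·h
oral solution tail: 16.83/0.149 = 112.953; AUC_ev,0→∞ = 176.07125 + 112.953 = 289.02425 mg/L·h
F = (AUC_ev/D_ev)/(AUC_iv/D_iv) = (289.02425/375)/(611.714/250) = 0.770731/2.446856 = 0.3150

F = 0.315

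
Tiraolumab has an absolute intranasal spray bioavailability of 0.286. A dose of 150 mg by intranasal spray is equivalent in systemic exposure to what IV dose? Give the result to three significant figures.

D_iv = 42.9 mg

Systemic exposure from an extravascular dose = F × D_ev, so the equivalent IV dose is F × D_ev.
D_iv = F × D_ev = 0.286 × 150 = 42.9 mg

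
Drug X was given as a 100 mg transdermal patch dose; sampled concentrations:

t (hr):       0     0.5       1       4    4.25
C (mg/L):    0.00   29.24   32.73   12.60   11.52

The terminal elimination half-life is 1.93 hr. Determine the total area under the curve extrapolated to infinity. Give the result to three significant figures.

Trapezoidal AUC_0→4.25:
  [0→0.5]: (0.00+29.24)/2 × 0.5 = 7.31
  [0.5→1]: (29.24+32.73)/2 × 0.5 = 15.4925
  [1→4]: (32.73+12.60)/2 × 3 = 67.995
  [4→4.25]: (12.60+11.52)/2 × 0.25 = 3.015
  Sum = 93.8125 mg/L·hr
k_e = ln2 / t½ = 0.693147 / 1.93 = 0.3591 hr^-1
Extrapolated tail: C_last / k_e = 11.52 / 0.3591 = 32.080
AUC_0→∞ = 93.8125 + 32.080 = 125.8925 mg/L·hr

AUC = 126 mg/L·hr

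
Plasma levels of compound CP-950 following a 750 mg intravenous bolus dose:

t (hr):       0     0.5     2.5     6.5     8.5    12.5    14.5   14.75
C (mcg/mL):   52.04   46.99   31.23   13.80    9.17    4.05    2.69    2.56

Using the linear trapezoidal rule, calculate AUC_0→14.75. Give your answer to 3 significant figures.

Trapezoidal AUC_0→14.75:
  [0→0.5]: (52.04+46.99)/2 × 0.5 = 24.7575
  [0.5→2.5]: (46.99+31.23)/2 × 2 = 78.22
  [2.5→6.5]: (31.23+13.80)/2 × 4 = 90.06
  [6.5→8.5]: (13.80+9.17)/2 × 2 = 22.97
  [8.5→12.5]: (9.17+4.05)/2 × 4 = 26.44
  [12.5→14.5]: (4.05+2.69)/2 × 2 = 6.74
  [14.5→14.75]: (2.69+2.56)/2 × 0.25 = 0.65625
  Sum = 249.84375 mcg/mL·hr

AUC = 250 mcg/mL·hr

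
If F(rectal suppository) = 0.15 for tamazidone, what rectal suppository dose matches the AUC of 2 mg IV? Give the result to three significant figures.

D_rectal = 13.3 mg

For equal systemic exposure: F × D_ev = D_iv
D_ev = D_iv / F = 2 / 0.15 = 13.3333 mg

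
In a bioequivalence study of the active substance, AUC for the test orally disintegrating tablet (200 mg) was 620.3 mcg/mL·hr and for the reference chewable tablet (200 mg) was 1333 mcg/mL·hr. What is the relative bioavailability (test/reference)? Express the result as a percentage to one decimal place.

F_rel = 46.5%

F_rel = (AUC_test/D_test) / (AUC_ref/D_ref)
      = (620.3/200) / (1333/200)
      = 3.1015 / 6.665 = 0.4653 = 46.53%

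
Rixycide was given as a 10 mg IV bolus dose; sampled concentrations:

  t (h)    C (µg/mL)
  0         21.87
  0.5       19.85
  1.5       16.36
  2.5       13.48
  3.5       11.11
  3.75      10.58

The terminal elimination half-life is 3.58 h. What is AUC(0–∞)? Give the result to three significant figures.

Trapezoidal AUC_0→3.75:
  [0→0.5]: (21.87+19.85)/2 × 0.5 = 10.43
  [0.5→1.5]: (19.85+16.36)/2 × 1 = 18.105
  [1.5→2.5]: (16.36+13.48)/2 × 1 = 14.92
  [2.5→3.5]: (13.48+11.11)/2 × 1 = 12.295
  [3.5→3.75]: (11.11+10.58)/2 × 0.25 = 2.71125
  Sum = 58.46125 µg/mL·h
k_e = ln2 / t½ = 0.693147 / 3.58 = 0.1936 h^-1
Extrapolated tail: C_last / k_e = 10.58 / 0.1936 = 54.649
AUC_0→∞ = 58.46125 + 54.649 = 113.11025 µg/mL·h

AUC = 113 µg/mL·h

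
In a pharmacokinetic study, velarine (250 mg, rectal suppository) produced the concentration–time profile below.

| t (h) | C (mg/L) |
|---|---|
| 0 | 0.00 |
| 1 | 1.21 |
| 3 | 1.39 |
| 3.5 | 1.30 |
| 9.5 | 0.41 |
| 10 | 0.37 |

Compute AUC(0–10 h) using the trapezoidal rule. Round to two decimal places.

AUC = 9.20 mg/L·h

Trapezoidal AUC_0→10:
  [0→1]: (0.00+1.21)/2 × 1 = 0.605
  [1→3]: (1.21+1.39)/2 × 2 = 2.6
  [3→3.5]: (1.39+1.30)/2 × 0.5 = 0.6725
  [3.5→9.5]: (1.30+0.41)/2 × 6 = 5.13
  [9.5→10]: (0.41+0.37)/2 × 0.5 = 0.195
  Sum = 9.2025 mg/L·h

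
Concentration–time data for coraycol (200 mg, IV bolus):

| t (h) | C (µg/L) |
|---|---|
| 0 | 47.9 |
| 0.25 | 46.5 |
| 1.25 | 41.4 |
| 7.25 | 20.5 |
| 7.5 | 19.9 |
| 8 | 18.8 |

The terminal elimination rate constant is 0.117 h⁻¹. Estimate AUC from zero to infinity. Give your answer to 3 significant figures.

AUC = 417 µg/L·h

Trapezoidal AUC_0→8:
  [0→0.25]: (47.9+46.5)/2 × 0.25 = 11.8
  [0.25→1.25]: (46.5+41.4)/2 × 1 = 43.95
  [1.25→7.25]: (41.4+20.5)/2 × 6 = 185.7
  [7.25→7.5]: (20.5+19.9)/2 × 0.25 = 5.05
  [7.5→8]: (19.9+18.8)/2 × 0.5 = 9.675
  Sum = 256.175 µg/L·h
Extrapolated tail: C_last / k_e = 18.8 / 0.117 = 160.684
AUC_0→∞ = 256.175 + 160.684 = 416.859 µg/L·h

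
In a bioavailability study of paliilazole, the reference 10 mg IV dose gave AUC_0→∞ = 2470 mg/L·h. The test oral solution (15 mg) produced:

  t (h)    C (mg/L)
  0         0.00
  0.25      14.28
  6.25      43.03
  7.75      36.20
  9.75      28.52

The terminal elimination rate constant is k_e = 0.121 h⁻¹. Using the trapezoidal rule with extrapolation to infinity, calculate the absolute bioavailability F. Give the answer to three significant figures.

F = 0.144

Trapezoidal AUC_0→9.75 (oral solution):
  [0→0.25]: (0.00+14.28)/2 × 0.25 = 1.785
  [0.25→6.25]: (14.28+43.03)/2 × 6 = 171.93
  [6.25→7.75]: (43.03+36.20)/2 × 1.5 = 59.4225
  [7.75→9.75]: (36.20+28.52)/2 × 2 = 64.72
  Sum = 297.8575 mg/L·h
Tail: C_last/k_e = 28.52/0.121 = 235.702
AUC_0→∞ (oral solution) = 297.8575 + 235.702 = 533.5595 mg/L·h
F = (AUC_ev/D_ev)/(AUC_iv/D_iv) = (533.5595/15)/(2470/10) = 35.5706/247 = 0.1440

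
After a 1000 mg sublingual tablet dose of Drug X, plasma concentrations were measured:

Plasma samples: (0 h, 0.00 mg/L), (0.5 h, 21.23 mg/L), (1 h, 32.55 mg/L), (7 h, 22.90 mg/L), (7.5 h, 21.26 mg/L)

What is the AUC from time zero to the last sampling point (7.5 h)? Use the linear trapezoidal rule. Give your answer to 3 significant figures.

Trapezoidal AUC_0→7.5:
  [0→0.5]: (0.00+21.23)/2 × 0.5 = 5.3075
  [0.5→1]: (21.23+32.55)/2 × 0.5 = 13.445
  [1→7]: (32.55+22.90)/2 × 6 = 166.35
  [7→7.5]: (22.90+21.26)/2 × 0.5 = 11.04
  Sum = 196.1425 mg/L·h

AUC = 196 mg/L·h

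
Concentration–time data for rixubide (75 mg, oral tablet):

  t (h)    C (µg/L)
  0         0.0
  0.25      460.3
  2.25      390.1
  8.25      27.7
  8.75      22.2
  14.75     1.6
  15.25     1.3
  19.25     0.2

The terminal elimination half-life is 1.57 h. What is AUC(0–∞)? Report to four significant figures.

AUC = 2249 µg/L·h

Trapezoidal AUC_0→19.25:
  [0→0.25]: (0.0+460.3)/2 × 0.25 = 57.5375
  [0.25→2.25]: (460.3+390.1)/2 × 2 = 850.4
  [2.25→8.25]: (390.1+27.7)/2 × 6 = 1253.4
  [8.25→8.75]: (27.7+22.2)/2 × 0.5 = 12.475
  [8.75→14.75]: (22.2+1.6)/2 × 6 = 71.4
  [14.75→15.25]: (1.6+1.3)/2 × 0.5 = 0.725
  [15.25→19.25]: (1.3+0.2)/2 × 4 = 3.0
  Sum = 2248.9375 µg/L·h
k_e = ln2 / t½ = 0.693147 / 1.57 = 0.4415 h^-1
Extrapolated tail: C_last / k_e = 0.2 / 0.4415 = 0.453
AUC_0→∞ = 2248.9375 + 0.453 = 2249.3905 µg/L·h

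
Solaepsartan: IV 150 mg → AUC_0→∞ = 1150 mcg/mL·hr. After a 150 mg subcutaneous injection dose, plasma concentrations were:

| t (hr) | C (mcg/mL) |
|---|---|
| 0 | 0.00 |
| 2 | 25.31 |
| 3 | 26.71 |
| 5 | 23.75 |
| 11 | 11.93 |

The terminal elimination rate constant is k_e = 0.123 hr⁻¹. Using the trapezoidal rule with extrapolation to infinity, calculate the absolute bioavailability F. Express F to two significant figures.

Trapezoidal AUC_0→11 (subcutaneous injection):
  [0→2]: (0.00+25.31)/2 × 2 = 25.31
  [2→3]: (25.31+26.71)/2 × 1 = 26.01
  [3→5]: (26.71+23.75)/2 × 2 = 50.46
  [5→11]: (23.75+11.93)/2 × 6 = 107.04
  Sum = 208.82 mcg/mL·hr
Tail: C_last/k_e = 11.93/0.123 = 96.992
AUC_0→∞ (subcutaneous injection) = 208.82 + 96.992 = 305.812 mcg/mL·hr
F = (AUC_ev/D_ev)/(AUC_iv/D_iv) = (305.812/150)/(1150/150) = 2.03875/7.66667 = 0.2659

F = 0.27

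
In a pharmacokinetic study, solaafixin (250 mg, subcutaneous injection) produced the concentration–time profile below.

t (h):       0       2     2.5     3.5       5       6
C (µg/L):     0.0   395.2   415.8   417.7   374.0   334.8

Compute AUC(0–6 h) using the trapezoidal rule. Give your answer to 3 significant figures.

AUC = 1960 µg/L·h

Trapezoidal AUC_0→6:
  [0→2]: (0.0+395.2)/2 × 2 = 395.2
  [2→2.5]: (395.2+415.8)/2 × 0.5 = 202.75
  [2.5→3.5]: (415.8+417.7)/2 × 1 = 416.75
  [3.5→5]: (417.7+374.0)/2 × 1.5 = 593.775
  [5→6]: (374.0+334.8)/2 × 1 = 354.4
  Sum = 1962.875 µg/L·h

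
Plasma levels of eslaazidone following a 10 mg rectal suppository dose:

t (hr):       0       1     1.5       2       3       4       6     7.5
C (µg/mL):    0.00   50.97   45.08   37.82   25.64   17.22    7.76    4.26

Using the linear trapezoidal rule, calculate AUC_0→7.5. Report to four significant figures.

AUC = 157.4 µg/mL·hr

Trapezoidal AUC_0→7.5:
  [0→1]: (0.00+50.97)/2 × 1 = 25.485
  [1→1.5]: (50.97+45.08)/2 × 0.5 = 24.0125
  [1.5→2]: (45.08+37.82)/2 × 0.5 = 20.725
  [2→3]: (37.82+25.64)/2 × 1 = 31.73
  [3→4]: (25.64+17.22)/2 × 1 = 21.43
  [4→6]: (17.22+7.76)/2 × 2 = 24.98
  [6→7.5]: (7.76+4.26)/2 × 1.5 = 9.015
  Sum = 157.3775 µg/mL·hr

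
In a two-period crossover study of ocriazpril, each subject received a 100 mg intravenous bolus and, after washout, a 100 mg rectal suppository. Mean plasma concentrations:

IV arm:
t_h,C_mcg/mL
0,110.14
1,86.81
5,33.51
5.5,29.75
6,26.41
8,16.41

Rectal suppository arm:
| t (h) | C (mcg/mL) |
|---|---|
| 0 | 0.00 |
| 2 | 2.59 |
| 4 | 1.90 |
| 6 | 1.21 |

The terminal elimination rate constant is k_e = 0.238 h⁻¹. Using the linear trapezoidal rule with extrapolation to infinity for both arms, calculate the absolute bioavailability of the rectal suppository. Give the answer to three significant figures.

F = 0.0318

Trapezoidal AUC_0→8 (IV):
  [0→1]: (110.14+86.81)/2 × 1 = 98.475
  [1→5]: (86.81+33.51)/2 × 4 = 240.64
  [5→5.5]: (33.51+29.75)/2 × 0.5 = 15.815
  [5.5→6]: (29.75+26.41)/2 × 0.5 = 14.04
  [6→8]: (26.41+16.41)/2 × 2 = 42.82
  Sum = 411.79 mcg/mL·h
IV tail: 16.41/0.238 = 68.950; AUC_iv,0→∞ = 411.79 + 68.950 = 480.74 mcg/mL·h
Trapezoidal AUC_0→6 (rectal suppository):
  [0→2]: (0.00+2.59)/2 × 2 = 2.59
  [2→4]: (2.59+1.90)/2 × 2 = 4.49
  [4→6]: (1.90+1.21)/2 × 2 = 3.11
  Sum = 10.19 mcg/mL·h
rectal suppository tail: 1.21/0.238 = 5.084; AUC_ev,0→∞ = 10.19 + 5.084 = 15.274 mcg/mL·h
F = (AUC_ev/D_ev)/(AUC_iv/D_iv) = (15.274/100)/(480.74/100) = 0.15274/4.8074 = 0.0318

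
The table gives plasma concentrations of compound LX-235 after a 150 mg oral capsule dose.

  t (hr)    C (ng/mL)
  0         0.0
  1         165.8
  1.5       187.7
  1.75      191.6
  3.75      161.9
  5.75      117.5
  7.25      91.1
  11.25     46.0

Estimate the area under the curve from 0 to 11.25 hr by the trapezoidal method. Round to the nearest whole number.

Trapezoidal AUC_0→11.25:
  [0→1]: (0.0+165.8)/2 × 1 = 82.9
  [1→1.5]: (165.8+187.7)/2 × 0.5 = 88.375
  [1.5→1.75]: (187.7+191.6)/2 × 0.25 = 47.4125
  [1.75→3.75]: (191.6+161.9)/2 × 2 = 353.5
  [3.75→5.75]: (161.9+117.5)/2 × 2 = 279.4
  [5.75→7.25]: (117.5+91.1)/2 × 1.5 = 156.45
  [7.25→11.25]: (91.1+46.0)/2 × 4 = 274.2
  Sum = 1282.2375 ng/mL·hr

AUC = 1282 ng/mL·hr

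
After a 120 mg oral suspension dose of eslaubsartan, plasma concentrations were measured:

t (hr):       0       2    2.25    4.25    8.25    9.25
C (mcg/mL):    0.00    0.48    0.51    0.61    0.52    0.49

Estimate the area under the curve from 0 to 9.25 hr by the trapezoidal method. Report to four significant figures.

Trapezoidal AUC_0→9.25:
  [0→2]: (0.00+0.48)/2 × 2 = 0.48
  [2→2.25]: (0.48+0.51)/2 × 0.25 = 0.12375
  [2.25→4.25]: (0.51+0.61)/2 × 2 = 1.12
  [4.25→8.25]: (0.61+0.52)/2 × 4 = 2.26
  [8.25→9.25]: (0.52+0.49)/2 × 1 = 0.505
  Sum = 4.48875 mcg/mL·hr

AUC = 4.489 mcg/mL·hr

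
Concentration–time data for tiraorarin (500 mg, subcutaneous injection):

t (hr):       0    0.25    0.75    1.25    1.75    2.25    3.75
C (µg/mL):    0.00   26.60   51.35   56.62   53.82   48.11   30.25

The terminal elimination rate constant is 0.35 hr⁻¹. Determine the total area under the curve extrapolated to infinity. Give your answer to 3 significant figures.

Trapezoidal AUC_0→3.75:
  [0→0.25]: (0.00+26.60)/2 × 0.25 = 3.325
  [0.25→0.75]: (26.60+51.35)/2 × 0.5 = 19.4875
  [0.75→1.25]: (51.35+56.62)/2 × 0.5 = 26.9925
  [1.25→1.75]: (56.62+53.82)/2 × 0.5 = 27.61
  [1.75→2.25]: (53.82+48.11)/2 × 0.5 = 25.4825
  [2.25→3.75]: (48.11+30.25)/2 × 1.5 = 58.77
  Sum = 161.6675 µg/mL·hr
Extrapolated tail: C_last / k_e = 30.25 / 0.35 = 86.429
AUC_0→∞ = 161.6675 + 86.429 = 248.0965 µg/mL·hr

AUC = 248 µg/mL·hr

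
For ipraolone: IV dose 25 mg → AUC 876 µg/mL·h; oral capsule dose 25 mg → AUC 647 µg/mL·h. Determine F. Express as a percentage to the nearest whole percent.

F = 74%

F = (AUC_ev / D_ev) / (AUC_iv / D_iv)
  = (647/25) / (876/25)
  = 25.88 / 35.04 = 0.7386
  = 73.86%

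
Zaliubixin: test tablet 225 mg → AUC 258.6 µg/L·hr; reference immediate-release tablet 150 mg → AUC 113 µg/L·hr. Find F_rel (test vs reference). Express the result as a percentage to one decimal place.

F_rel = (AUC_test/D_test) / (AUC_ref/D_ref)
      = (258.6/225) / (113/150)
      = 1.14933 / 0.753333 = 1.5257 = 152.57%

F_rel = 152.6%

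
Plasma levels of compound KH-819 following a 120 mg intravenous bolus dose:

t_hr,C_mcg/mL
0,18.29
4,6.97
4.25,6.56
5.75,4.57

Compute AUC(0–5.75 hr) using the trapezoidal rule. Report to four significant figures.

AUC = 60.56 mcg/mL·hr

Trapezoidal AUC_0→5.75:
  [0→4]: (18.29+6.97)/2 × 4 = 50.52
  [4→4.25]: (6.97+6.56)/2 × 0.25 = 1.69125
  [4.25→5.75]: (6.56+4.57)/2 × 1.5 = 8.3475
  Sum = 60.55875 mcg/mL·hr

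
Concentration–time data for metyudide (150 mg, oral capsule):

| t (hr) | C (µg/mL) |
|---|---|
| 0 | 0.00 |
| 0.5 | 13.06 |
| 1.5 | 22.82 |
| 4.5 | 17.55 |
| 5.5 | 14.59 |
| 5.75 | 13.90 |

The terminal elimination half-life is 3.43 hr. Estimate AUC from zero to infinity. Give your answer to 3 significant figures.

AUC = 170 µg/mL·hr

Trapezoidal AUC_0→5.75:
  [0→0.5]: (0.00+13.06)/2 × 0.5 = 3.265
  [0.5→1.5]: (13.06+22.82)/2 × 1 = 17.94
  [1.5→4.5]: (22.82+17.55)/2 × 3 = 60.555
  [4.5→5.5]: (17.55+14.59)/2 × 1 = 16.07
  [5.5→5.75]: (14.59+13.90)/2 × 0.25 = 3.56125
  Sum = 101.39125 µg/mL·hr
k_e = ln2 / t½ = 0.693147 / 3.43 = 0.2021 hr^-1
Extrapolated tail: C_last / k_e = 13.90 / 0.2021 = 68.778
AUC_0→∞ = 101.39125 + 68.778 = 170.16925 µg/mL·hr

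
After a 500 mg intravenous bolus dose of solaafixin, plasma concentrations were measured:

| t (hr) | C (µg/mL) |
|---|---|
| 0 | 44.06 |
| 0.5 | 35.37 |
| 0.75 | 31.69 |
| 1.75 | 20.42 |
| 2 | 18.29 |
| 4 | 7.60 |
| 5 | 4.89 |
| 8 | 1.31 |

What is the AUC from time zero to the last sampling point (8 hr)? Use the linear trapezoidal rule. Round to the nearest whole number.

AUC = 101 µg/mL·hr

Trapezoidal AUC_0→8:
  [0→0.5]: (44.06+35.37)/2 × 0.5 = 19.8575
  [0.5→0.75]: (35.37+31.69)/2 × 0.25 = 8.3825
  [0.75→1.75]: (31.69+20.42)/2 × 1 = 26.055
  [1.75→2]: (20.42+18.29)/2 × 0.25 = 4.83875
  [2→4]: (18.29+7.60)/2 × 2 = 25.89
  [4→5]: (7.60+4.89)/2 × 1 = 6.245
  [5→8]: (4.89+1.31)/2 × 3 = 9.3
  Sum = 100.56875 µg/mL·hr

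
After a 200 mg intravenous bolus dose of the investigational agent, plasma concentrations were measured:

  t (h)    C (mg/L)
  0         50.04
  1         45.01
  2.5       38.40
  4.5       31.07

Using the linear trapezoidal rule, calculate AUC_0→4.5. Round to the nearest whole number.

Trapezoidal AUC_0→4.5:
  [0→1]: (50.04+45.01)/2 × 1 = 47.525
  [1→2.5]: (45.01+38.40)/2 × 1.5 = 62.5575
  [2.5→4.5]: (38.40+31.07)/2 × 2 = 69.47
  Sum = 179.5525 mg/L·h

AUC = 180 mg/L·h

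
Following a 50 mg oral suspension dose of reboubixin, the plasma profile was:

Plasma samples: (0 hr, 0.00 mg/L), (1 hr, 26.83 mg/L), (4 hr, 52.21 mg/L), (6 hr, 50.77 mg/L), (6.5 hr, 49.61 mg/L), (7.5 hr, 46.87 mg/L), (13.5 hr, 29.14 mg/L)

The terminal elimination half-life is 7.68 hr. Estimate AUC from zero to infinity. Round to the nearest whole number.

AUC = 859 mg/L·hr

Trapezoidal AUC_0→13.5:
  [0→1]: (0.00+26.83)/2 × 1 = 13.415
  [1→4]: (26.83+52.21)/2 × 3 = 118.56
  [4→6]: (52.21+50.77)/2 × 2 = 102.98
  [6→6.5]: (50.77+49.61)/2 × 0.5 = 25.095
  [6.5→7.5]: (49.61+46.87)/2 × 1 = 48.24
  [7.5→13.5]: (46.87+29.14)/2 × 6 = 228.03
  Sum = 536.32 mg/L·hr
k_e = ln2 / t½ = 0.693147 / 7.68 = 0.0903 hr^-1
Extrapolated tail: C_last / k_e = 29.14 / 0.0903 = 322.702
AUC_0→∞ = 536.32 + 322.702 = 859.022 mg/L·hr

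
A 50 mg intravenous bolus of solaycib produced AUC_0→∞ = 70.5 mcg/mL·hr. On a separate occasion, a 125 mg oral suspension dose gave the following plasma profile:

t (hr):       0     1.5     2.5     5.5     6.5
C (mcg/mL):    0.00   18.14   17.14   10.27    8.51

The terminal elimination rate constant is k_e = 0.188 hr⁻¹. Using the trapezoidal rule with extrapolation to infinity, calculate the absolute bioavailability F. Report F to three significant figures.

F = 0.721

Trapezoidal AUC_0→6.5 (oral suspension):
  [0→1.5]: (0.00+18.14)/2 × 1.5 = 13.605
  [1.5→2.5]: (18.14+17.14)/2 × 1 = 17.64
  [2.5→5.5]: (17.14+10.27)/2 × 3 = 41.115
  [5.5→6.5]: (10.27+8.51)/2 × 1 = 9.39
  Sum = 81.75 mcg/mL·hr
Tail: C_last/k_e = 8.51/0.188 = 45.266
AUC_0→∞ (oral suspension) = 81.75 + 45.266 = 127.016 mcg/mL·hr
F = (AUC_ev/D_ev)/(AUC_iv/D_iv) = (127.016/125)/(70.5/50) = 1.016128/1.41 = 0.7207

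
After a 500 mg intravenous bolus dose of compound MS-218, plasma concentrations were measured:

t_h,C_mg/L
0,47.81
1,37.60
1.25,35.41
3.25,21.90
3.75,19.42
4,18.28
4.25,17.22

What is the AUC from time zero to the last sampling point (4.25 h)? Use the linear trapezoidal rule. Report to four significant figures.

AUC = 128.6 mg/L·h

Trapezoidal AUC_0→4.25:
  [0→1]: (47.81+37.60)/2 × 1 = 42.705
  [1→1.25]: (37.60+35.41)/2 × 0.25 = 9.12625
  [1.25→3.25]: (35.41+21.90)/2 × 2 = 57.31
  [3.25→3.75]: (21.90+19.42)/2 × 0.5 = 10.33
  [3.75→4]: (19.42+18.28)/2 × 0.25 = 4.7125
  [4→4.25]: (18.28+17.22)/2 × 0.25 = 4.4375
  Sum = 128.62125 mg/L·h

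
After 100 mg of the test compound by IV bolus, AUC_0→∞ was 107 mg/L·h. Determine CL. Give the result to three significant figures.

CL = Dose_iv / AUC_0→∞
   = 100 / 107 = 0.934579 L/h

CL = 0.935 L/h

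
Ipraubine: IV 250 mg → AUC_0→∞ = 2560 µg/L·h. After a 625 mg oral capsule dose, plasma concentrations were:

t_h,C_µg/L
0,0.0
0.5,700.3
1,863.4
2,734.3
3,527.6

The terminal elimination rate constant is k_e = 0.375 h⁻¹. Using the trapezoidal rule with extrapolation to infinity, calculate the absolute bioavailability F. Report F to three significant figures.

Trapezoidal AUC_0→3 (oral capsule):
  [0→0.5]: (0.0+700.3)/2 × 0.5 = 175.075
  [0.5→1]: (700.3+863.4)/2 × 0.5 = 390.925
  [1→2]: (863.4+734.3)/2 × 1 = 798.85
  [2→3]: (734.3+527.6)/2 × 1 = 630.95
  Sum = 1995.8 µg/L·h
Tail: C_last/k_e = 527.6/0.375 = 1406.933
AUC_0→∞ (oral capsule) = 1995.8 + 1406.933 = 3402.733 µg/L·h
F = (AUC_ev/D_ev)/(AUC_iv/D_iv) = (3402.733/625)/(2560/250) = 5.4443728/10.24 = 0.5317

F = 0.532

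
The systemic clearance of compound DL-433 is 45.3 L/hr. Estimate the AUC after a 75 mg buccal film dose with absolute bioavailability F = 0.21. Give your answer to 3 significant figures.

AUC = 0.348 mg/L·hr

AUC_0→∞ = F × Dose / CL
        = 0.21 × 75 / 45.3 = 0.347682 mg/L·hr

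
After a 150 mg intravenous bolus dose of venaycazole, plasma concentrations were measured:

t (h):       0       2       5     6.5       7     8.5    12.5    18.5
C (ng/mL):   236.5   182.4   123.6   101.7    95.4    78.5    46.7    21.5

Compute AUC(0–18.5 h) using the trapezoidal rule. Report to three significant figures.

AUC = 1680 ng/mL·h

Trapezoidal AUC_0→18.5:
  [0→2]: (236.5+182.4)/2 × 2 = 418.9
  [2→5]: (182.4+123.6)/2 × 3 = 459.0
  [5→6.5]: (123.6+101.7)/2 × 1.5 = 168.975
  [6.5→7]: (101.7+95.4)/2 × 0.5 = 49.275
  [7→8.5]: (95.4+78.5)/2 × 1.5 = 130.425
  [8.5→12.5]: (78.5+46.7)/2 × 4 = 250.4
  [12.5→18.5]: (46.7+21.5)/2 × 6 = 204.6
  Sum = 1681.575 ng/mL·h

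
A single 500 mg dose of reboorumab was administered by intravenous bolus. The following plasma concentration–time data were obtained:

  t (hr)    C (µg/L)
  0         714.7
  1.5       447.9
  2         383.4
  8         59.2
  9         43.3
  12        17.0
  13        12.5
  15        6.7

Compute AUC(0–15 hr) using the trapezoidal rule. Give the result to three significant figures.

Trapezoidal AUC_0→15:
  [0→1.5]: (714.7+447.9)/2 × 1.5 = 871.95
  [1.5→2]: (447.9+383.4)/2 × 0.5 = 207.825
  [2→8]: (383.4+59.2)/2 × 6 = 1327.8
  [8→9]: (59.2+43.3)/2 × 1 = 51.25
  [9→12]: (43.3+17.0)/2 × 3 = 90.45
  [12→13]: (17.0+12.5)/2 × 1 = 14.75
  [13→15]: (12.5+6.7)/2 × 2 = 19.2
  Sum = 2583.225 µg/L·hr

AUC = 2580 µg/L·hr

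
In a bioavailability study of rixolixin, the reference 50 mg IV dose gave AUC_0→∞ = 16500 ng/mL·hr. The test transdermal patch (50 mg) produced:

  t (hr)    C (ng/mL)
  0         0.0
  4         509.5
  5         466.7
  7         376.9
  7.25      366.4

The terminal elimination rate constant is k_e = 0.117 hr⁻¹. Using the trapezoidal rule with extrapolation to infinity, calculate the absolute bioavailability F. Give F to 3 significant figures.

F = 0.338

Trapezoidal AUC_0→7.25 (transdermal patch):
  [0→4]: (0.0+509.5)/2 × 4 = 1019.0
  [4→5]: (509.5+466.7)/2 × 1 = 488.1
  [5→7]: (466.7+376.9)/2 × 2 = 843.6
  [7→7.25]: (376.9+366.4)/2 × 0.25 = 92.9125
  Sum = 2443.6125 ng/mL·hr
Tail: C_last/k_e = 366.4/0.117 = 3131.624
AUC_0→∞ (transdermal patch) = 2443.6125 + 3131.624 = 5575.2365 ng/mL·hr
F = (AUC_ev/D_ev)/(AUC_iv/D_iv) = (5575.2365/50)/(16500/50) = 111.50473/330 = 0.3379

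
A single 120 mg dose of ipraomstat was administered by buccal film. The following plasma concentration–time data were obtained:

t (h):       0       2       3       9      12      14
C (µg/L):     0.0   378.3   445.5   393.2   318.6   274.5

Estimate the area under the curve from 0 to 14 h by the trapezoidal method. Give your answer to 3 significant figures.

Trapezoidal AUC_0→14:
  [0→2]: (0.0+378.3)/2 × 2 = 378.3
  [2→3]: (378.3+445.5)/2 × 1 = 411.9
  [3→9]: (445.5+393.2)/2 × 6 = 2516.1
  [9→12]: (393.2+318.6)/2 × 3 = 1067.7
  [12→14]: (318.6+274.5)/2 × 2 = 593.1
  Sum = 4967.1 µg/L·h

AUC = 4970 µg/L·h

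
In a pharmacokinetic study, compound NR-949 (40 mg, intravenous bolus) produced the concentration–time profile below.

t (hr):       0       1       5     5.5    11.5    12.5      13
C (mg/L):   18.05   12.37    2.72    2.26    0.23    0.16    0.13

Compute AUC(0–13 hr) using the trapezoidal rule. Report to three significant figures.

AUC = 54.4 mg/L·hr

Trapezoidal AUC_0→13:
  [0→1]: (18.05+12.37)/2 × 1 = 15.21
  [1→5]: (12.37+2.72)/2 × 4 = 30.18
  [5→5.5]: (2.72+2.26)/2 × 0.5 = 1.245
  [5.5→11.5]: (2.26+0.23)/2 × 6 = 7.47
  [11.5→12.5]: (0.23+0.16)/2 × 1 = 0.195
  [12.5→13]: (0.16+0.13)/2 × 0.5 = 0.0725
  Sum = 54.3725 mg/L·hr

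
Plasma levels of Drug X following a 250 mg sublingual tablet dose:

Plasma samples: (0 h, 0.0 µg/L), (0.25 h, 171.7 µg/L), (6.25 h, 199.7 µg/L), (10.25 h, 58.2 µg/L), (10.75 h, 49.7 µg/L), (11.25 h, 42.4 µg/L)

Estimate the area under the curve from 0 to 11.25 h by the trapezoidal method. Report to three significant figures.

AUC = 1700 µg/L·h

Trapezoidal AUC_0→11.25:
  [0→0.25]: (0.0+171.7)/2 × 0.25 = 21.4625
  [0.25→6.25]: (171.7+199.7)/2 × 6 = 1114.2
  [6.25→10.25]: (199.7+58.2)/2 × 4 = 515.8
  [10.25→10.75]: (58.2+49.7)/2 × 0.5 = 26.975
  [10.75→11.25]: (49.7+42.4)/2 × 0.5 = 23.025
  Sum = 1701.4625 µg/L·h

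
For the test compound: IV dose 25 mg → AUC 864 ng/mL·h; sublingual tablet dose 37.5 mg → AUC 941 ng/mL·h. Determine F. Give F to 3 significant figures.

F = (AUC_ev / D_ev) / (AUC_iv / D_iv)
  = (941/37.5) / (864/25)
  = 25.0933 / 34.56 = 0.7261

F = 0.726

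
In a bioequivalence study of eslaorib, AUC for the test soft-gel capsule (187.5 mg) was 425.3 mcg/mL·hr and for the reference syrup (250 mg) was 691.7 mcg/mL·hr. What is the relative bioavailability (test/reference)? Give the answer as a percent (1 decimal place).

F_rel = 82.0%

F_rel = (AUC_test/D_test) / (AUC_ref/D_ref)
      = (425.3/187.5) / (691.7/250)
      = 2.26827 / 2.7668 = 0.8198 = 81.98%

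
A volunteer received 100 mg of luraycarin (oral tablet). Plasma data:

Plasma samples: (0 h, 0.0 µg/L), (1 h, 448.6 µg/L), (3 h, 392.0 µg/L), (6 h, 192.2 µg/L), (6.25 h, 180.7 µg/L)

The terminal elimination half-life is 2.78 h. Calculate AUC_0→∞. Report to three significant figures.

AUC = 2710 µg/L·h

Trapezoidal AUC_0→6.25:
  [0→1]: (0.0+448.6)/2 × 1 = 224.3
  [1→3]: (448.6+392.0)/2 × 2 = 840.6
  [3→6]: (392.0+192.2)/2 × 3 = 876.3
  [6→6.25]: (192.2+180.7)/2 × 0.25 = 46.6125
  Sum = 1987.8125 µg/L·h
k_e = ln2 / t½ = 0.693147 / 2.78 = 0.2493 h^-1
Extrapolated tail: C_last / k_e = 180.7 / 0.2493 = 724.830
AUC_0→∞ = 1987.8125 + 724.830 = 2712.6425 µg/L·h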